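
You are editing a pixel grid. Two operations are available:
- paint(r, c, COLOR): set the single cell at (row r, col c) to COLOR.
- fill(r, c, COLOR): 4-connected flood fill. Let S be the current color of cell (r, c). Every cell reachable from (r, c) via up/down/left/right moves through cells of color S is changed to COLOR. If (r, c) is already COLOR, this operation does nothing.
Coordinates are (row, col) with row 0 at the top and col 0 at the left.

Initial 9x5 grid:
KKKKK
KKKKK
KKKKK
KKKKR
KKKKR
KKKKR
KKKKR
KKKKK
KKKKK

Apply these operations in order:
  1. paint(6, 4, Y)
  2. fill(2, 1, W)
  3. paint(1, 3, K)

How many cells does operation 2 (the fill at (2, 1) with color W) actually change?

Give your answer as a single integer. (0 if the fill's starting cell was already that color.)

Answer: 41

Derivation:
After op 1 paint(6,4,Y):
KKKKK
KKKKK
KKKKK
KKKKR
KKKKR
KKKKR
KKKKY
KKKKK
KKKKK
After op 2 fill(2,1,W) [41 cells changed]:
WWWWW
WWWWW
WWWWW
WWWWR
WWWWR
WWWWR
WWWWY
WWWWW
WWWWW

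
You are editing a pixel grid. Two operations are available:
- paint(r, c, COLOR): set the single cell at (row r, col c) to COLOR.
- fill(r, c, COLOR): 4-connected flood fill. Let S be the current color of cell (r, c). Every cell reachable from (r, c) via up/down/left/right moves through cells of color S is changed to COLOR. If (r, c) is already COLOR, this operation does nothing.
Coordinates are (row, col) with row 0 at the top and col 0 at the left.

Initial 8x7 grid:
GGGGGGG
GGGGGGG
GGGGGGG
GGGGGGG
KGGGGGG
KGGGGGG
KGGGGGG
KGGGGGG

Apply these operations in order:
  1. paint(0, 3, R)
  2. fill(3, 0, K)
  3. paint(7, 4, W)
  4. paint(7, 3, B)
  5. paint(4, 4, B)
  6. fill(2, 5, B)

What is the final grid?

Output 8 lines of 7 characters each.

After op 1 paint(0,3,R):
GGGRGGG
GGGGGGG
GGGGGGG
GGGGGGG
KGGGGGG
KGGGGGG
KGGGGGG
KGGGGGG
After op 2 fill(3,0,K) [51 cells changed]:
KKKRKKK
KKKKKKK
KKKKKKK
KKKKKKK
KKKKKKK
KKKKKKK
KKKKKKK
KKKKKKK
After op 3 paint(7,4,W):
KKKRKKK
KKKKKKK
KKKKKKK
KKKKKKK
KKKKKKK
KKKKKKK
KKKKKKK
KKKKWKK
After op 4 paint(7,3,B):
KKKRKKK
KKKKKKK
KKKKKKK
KKKKKKK
KKKKKKK
KKKKKKK
KKKKKKK
KKKBWKK
After op 5 paint(4,4,B):
KKKRKKK
KKKKKKK
KKKKKKK
KKKKKKK
KKKKBKK
KKKKKKK
KKKKKKK
KKKBWKK
After op 6 fill(2,5,B) [52 cells changed]:
BBBRBBB
BBBBBBB
BBBBBBB
BBBBBBB
BBBBBBB
BBBBBBB
BBBBBBB
BBBBWBB

Answer: BBBRBBB
BBBBBBB
BBBBBBB
BBBBBBB
BBBBBBB
BBBBBBB
BBBBBBB
BBBBWBB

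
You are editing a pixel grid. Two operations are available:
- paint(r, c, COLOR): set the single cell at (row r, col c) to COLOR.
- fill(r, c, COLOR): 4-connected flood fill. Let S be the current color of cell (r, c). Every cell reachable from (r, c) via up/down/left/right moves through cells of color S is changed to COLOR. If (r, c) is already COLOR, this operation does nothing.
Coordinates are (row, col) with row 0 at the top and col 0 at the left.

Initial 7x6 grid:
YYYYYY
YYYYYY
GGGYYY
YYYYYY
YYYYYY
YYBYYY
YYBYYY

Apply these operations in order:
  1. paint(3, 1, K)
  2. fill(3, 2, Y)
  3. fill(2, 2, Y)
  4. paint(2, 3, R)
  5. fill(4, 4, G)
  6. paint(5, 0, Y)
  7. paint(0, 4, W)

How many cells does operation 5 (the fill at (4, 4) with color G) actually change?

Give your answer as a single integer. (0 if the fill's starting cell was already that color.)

After op 1 paint(3,1,K):
YYYYYY
YYYYYY
GGGYYY
YKYYYY
YYYYYY
YYBYYY
YYBYYY
After op 2 fill(3,2,Y) [0 cells changed]:
YYYYYY
YYYYYY
GGGYYY
YKYYYY
YYYYYY
YYBYYY
YYBYYY
After op 3 fill(2,2,Y) [3 cells changed]:
YYYYYY
YYYYYY
YYYYYY
YKYYYY
YYYYYY
YYBYYY
YYBYYY
After op 4 paint(2,3,R):
YYYYYY
YYYYYY
YYYRYY
YKYYYY
YYYYYY
YYBYYY
YYBYYY
After op 5 fill(4,4,G) [38 cells changed]:
GGGGGG
GGGGGG
GGGRGG
GKGGGG
GGGGGG
GGBGGG
GGBGGG

Answer: 38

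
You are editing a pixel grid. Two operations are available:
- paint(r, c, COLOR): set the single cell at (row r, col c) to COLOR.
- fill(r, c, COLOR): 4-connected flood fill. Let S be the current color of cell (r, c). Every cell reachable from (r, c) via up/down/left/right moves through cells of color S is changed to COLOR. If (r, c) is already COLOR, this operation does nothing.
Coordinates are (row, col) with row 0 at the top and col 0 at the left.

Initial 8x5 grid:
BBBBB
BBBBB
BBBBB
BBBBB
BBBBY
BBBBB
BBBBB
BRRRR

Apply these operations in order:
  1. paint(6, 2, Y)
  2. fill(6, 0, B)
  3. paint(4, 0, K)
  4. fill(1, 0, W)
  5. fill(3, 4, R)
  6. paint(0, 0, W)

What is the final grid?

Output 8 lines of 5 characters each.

Answer: WRRRR
RRRRR
RRRRR
RRRRR
KRRRY
RRRRR
RRYRR
RRRRR

Derivation:
After op 1 paint(6,2,Y):
BBBBB
BBBBB
BBBBB
BBBBB
BBBBY
BBBBB
BBYBB
BRRRR
After op 2 fill(6,0,B) [0 cells changed]:
BBBBB
BBBBB
BBBBB
BBBBB
BBBBY
BBBBB
BBYBB
BRRRR
After op 3 paint(4,0,K):
BBBBB
BBBBB
BBBBB
BBBBB
KBBBY
BBBBB
BBYBB
BRRRR
After op 4 fill(1,0,W) [33 cells changed]:
WWWWW
WWWWW
WWWWW
WWWWW
KWWWY
WWWWW
WWYWW
WRRRR
After op 5 fill(3,4,R) [33 cells changed]:
RRRRR
RRRRR
RRRRR
RRRRR
KRRRY
RRRRR
RRYRR
RRRRR
After op 6 paint(0,0,W):
WRRRR
RRRRR
RRRRR
RRRRR
KRRRY
RRRRR
RRYRR
RRRRR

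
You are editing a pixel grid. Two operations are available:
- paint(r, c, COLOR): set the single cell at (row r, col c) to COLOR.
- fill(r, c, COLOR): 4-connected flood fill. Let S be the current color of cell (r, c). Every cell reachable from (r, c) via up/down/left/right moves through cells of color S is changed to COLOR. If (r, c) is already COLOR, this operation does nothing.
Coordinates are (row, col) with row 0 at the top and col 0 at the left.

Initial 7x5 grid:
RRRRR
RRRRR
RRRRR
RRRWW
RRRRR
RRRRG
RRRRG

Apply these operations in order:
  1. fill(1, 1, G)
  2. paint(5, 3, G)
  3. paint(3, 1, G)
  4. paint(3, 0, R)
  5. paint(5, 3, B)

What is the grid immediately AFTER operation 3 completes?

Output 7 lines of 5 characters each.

After op 1 fill(1,1,G) [31 cells changed]:
GGGGG
GGGGG
GGGGG
GGGWW
GGGGG
GGGGG
GGGGG
After op 2 paint(5,3,G):
GGGGG
GGGGG
GGGGG
GGGWW
GGGGG
GGGGG
GGGGG
After op 3 paint(3,1,G):
GGGGG
GGGGG
GGGGG
GGGWW
GGGGG
GGGGG
GGGGG

Answer: GGGGG
GGGGG
GGGGG
GGGWW
GGGGG
GGGGG
GGGGG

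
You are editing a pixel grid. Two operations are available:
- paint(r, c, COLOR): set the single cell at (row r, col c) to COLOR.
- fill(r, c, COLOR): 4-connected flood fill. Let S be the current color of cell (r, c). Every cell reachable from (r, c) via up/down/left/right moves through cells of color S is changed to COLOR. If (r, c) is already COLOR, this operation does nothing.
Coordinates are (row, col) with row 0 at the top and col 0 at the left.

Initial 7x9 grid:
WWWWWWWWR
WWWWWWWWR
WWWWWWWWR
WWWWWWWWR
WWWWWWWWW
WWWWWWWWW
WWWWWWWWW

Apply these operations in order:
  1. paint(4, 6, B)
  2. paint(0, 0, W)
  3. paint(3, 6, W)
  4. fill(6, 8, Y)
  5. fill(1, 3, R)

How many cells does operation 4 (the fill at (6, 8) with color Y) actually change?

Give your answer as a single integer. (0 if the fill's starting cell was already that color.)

After op 1 paint(4,6,B):
WWWWWWWWR
WWWWWWWWR
WWWWWWWWR
WWWWWWWWR
WWWWWWBWW
WWWWWWWWW
WWWWWWWWW
After op 2 paint(0,0,W):
WWWWWWWWR
WWWWWWWWR
WWWWWWWWR
WWWWWWWWR
WWWWWWBWW
WWWWWWWWW
WWWWWWWWW
After op 3 paint(3,6,W):
WWWWWWWWR
WWWWWWWWR
WWWWWWWWR
WWWWWWWWR
WWWWWWBWW
WWWWWWWWW
WWWWWWWWW
After op 4 fill(6,8,Y) [58 cells changed]:
YYYYYYYYR
YYYYYYYYR
YYYYYYYYR
YYYYYYYYR
YYYYYYBYY
YYYYYYYYY
YYYYYYYYY

Answer: 58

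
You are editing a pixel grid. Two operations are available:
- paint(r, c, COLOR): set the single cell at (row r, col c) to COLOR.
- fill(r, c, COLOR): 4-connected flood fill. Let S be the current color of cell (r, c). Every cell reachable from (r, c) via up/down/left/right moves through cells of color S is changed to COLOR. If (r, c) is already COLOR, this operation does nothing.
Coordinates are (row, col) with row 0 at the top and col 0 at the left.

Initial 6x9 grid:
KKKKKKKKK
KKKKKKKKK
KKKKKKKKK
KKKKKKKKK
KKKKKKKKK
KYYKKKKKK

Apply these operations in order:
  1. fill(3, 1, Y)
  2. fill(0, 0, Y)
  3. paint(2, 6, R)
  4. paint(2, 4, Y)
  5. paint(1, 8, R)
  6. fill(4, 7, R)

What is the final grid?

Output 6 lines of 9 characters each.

After op 1 fill(3,1,Y) [52 cells changed]:
YYYYYYYYY
YYYYYYYYY
YYYYYYYYY
YYYYYYYYY
YYYYYYYYY
YYYYYYYYY
After op 2 fill(0,0,Y) [0 cells changed]:
YYYYYYYYY
YYYYYYYYY
YYYYYYYYY
YYYYYYYYY
YYYYYYYYY
YYYYYYYYY
After op 3 paint(2,6,R):
YYYYYYYYY
YYYYYYYYY
YYYYYYRYY
YYYYYYYYY
YYYYYYYYY
YYYYYYYYY
After op 4 paint(2,4,Y):
YYYYYYYYY
YYYYYYYYY
YYYYYYRYY
YYYYYYYYY
YYYYYYYYY
YYYYYYYYY
After op 5 paint(1,8,R):
YYYYYYYYY
YYYYYYYYR
YYYYYYRYY
YYYYYYYYY
YYYYYYYYY
YYYYYYYYY
After op 6 fill(4,7,R) [52 cells changed]:
RRRRRRRRR
RRRRRRRRR
RRRRRRRRR
RRRRRRRRR
RRRRRRRRR
RRRRRRRRR

Answer: RRRRRRRRR
RRRRRRRRR
RRRRRRRRR
RRRRRRRRR
RRRRRRRRR
RRRRRRRRR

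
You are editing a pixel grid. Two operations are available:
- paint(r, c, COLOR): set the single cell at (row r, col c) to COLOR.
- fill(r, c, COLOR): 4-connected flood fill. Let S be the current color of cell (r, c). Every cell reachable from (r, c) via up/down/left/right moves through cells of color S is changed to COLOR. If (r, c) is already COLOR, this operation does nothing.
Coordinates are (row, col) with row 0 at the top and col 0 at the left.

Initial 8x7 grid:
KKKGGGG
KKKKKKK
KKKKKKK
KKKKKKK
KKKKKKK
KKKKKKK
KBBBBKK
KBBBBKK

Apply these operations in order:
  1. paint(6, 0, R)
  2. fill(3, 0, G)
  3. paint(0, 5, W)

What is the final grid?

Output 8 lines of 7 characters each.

After op 1 paint(6,0,R):
KKKGGGG
KKKKKKK
KKKKKKK
KKKKKKK
KKKKKKK
KKKKKKK
RBBBBKK
KBBBBKK
After op 2 fill(3,0,G) [42 cells changed]:
GGGGGGG
GGGGGGG
GGGGGGG
GGGGGGG
GGGGGGG
GGGGGGG
RBBBBGG
KBBBBGG
After op 3 paint(0,5,W):
GGGGGWG
GGGGGGG
GGGGGGG
GGGGGGG
GGGGGGG
GGGGGGG
RBBBBGG
KBBBBGG

Answer: GGGGGWG
GGGGGGG
GGGGGGG
GGGGGGG
GGGGGGG
GGGGGGG
RBBBBGG
KBBBBGG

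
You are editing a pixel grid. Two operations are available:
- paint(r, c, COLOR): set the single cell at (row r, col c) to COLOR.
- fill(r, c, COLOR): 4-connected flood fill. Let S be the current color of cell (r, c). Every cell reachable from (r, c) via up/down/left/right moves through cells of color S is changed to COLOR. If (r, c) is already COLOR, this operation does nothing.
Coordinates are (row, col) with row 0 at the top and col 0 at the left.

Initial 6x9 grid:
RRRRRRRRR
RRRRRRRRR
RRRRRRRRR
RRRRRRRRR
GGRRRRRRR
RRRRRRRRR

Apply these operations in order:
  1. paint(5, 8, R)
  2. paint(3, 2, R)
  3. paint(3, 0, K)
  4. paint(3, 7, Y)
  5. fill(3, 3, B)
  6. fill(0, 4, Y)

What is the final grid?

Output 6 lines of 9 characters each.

After op 1 paint(5,8,R):
RRRRRRRRR
RRRRRRRRR
RRRRRRRRR
RRRRRRRRR
GGRRRRRRR
RRRRRRRRR
After op 2 paint(3,2,R):
RRRRRRRRR
RRRRRRRRR
RRRRRRRRR
RRRRRRRRR
GGRRRRRRR
RRRRRRRRR
After op 3 paint(3,0,K):
RRRRRRRRR
RRRRRRRRR
RRRRRRRRR
KRRRRRRRR
GGRRRRRRR
RRRRRRRRR
After op 4 paint(3,7,Y):
RRRRRRRRR
RRRRRRRRR
RRRRRRRRR
KRRRRRRYR
GGRRRRRRR
RRRRRRRRR
After op 5 fill(3,3,B) [50 cells changed]:
BBBBBBBBB
BBBBBBBBB
BBBBBBBBB
KBBBBBBYB
GGBBBBBBB
BBBBBBBBB
After op 6 fill(0,4,Y) [50 cells changed]:
YYYYYYYYY
YYYYYYYYY
YYYYYYYYY
KYYYYYYYY
GGYYYYYYY
YYYYYYYYY

Answer: YYYYYYYYY
YYYYYYYYY
YYYYYYYYY
KYYYYYYYY
GGYYYYYYY
YYYYYYYYY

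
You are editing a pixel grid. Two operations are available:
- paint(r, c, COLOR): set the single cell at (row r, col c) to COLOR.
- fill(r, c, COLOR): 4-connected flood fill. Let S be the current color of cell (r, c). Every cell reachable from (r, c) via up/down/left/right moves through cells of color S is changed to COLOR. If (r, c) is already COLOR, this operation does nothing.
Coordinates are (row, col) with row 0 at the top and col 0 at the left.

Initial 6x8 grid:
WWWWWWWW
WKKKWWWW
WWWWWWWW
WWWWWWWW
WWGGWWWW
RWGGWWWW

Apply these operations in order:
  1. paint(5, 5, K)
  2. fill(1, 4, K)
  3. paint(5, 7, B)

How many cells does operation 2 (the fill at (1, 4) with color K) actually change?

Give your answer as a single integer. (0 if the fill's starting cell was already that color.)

After op 1 paint(5,5,K):
WWWWWWWW
WKKKWWWW
WWWWWWWW
WWWWWWWW
WWGGWWWW
RWGGWKWW
After op 2 fill(1,4,K) [39 cells changed]:
KKKKKKKK
KKKKKKKK
KKKKKKKK
KKKKKKKK
KKGGKKKK
RKGGKKKK

Answer: 39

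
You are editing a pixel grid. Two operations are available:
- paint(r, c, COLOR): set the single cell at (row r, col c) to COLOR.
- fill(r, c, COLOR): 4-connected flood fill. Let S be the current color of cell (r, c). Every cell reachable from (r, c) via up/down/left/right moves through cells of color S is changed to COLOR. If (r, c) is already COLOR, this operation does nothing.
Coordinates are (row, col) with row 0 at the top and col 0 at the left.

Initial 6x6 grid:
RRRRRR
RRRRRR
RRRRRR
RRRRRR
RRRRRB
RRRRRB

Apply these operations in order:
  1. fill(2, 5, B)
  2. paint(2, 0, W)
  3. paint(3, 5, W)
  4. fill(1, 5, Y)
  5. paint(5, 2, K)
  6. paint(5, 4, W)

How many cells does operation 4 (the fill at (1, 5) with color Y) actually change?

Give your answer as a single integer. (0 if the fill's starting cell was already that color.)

After op 1 fill(2,5,B) [34 cells changed]:
BBBBBB
BBBBBB
BBBBBB
BBBBBB
BBBBBB
BBBBBB
After op 2 paint(2,0,W):
BBBBBB
BBBBBB
WBBBBB
BBBBBB
BBBBBB
BBBBBB
After op 3 paint(3,5,W):
BBBBBB
BBBBBB
WBBBBB
BBBBBW
BBBBBB
BBBBBB
After op 4 fill(1,5,Y) [34 cells changed]:
YYYYYY
YYYYYY
WYYYYY
YYYYYW
YYYYYY
YYYYYY

Answer: 34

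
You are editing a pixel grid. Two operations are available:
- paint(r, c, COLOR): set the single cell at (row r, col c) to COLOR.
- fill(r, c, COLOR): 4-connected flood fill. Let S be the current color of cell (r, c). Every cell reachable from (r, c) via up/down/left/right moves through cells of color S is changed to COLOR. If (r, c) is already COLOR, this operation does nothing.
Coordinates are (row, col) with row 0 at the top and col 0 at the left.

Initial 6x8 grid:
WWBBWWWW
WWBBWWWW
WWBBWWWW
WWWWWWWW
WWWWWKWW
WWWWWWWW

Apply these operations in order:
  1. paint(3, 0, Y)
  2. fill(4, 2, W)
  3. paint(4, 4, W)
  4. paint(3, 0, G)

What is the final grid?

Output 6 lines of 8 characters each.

After op 1 paint(3,0,Y):
WWBBWWWW
WWBBWWWW
WWBBWWWW
YWWWWWWW
WWWWWKWW
WWWWWWWW
After op 2 fill(4,2,W) [0 cells changed]:
WWBBWWWW
WWBBWWWW
WWBBWWWW
YWWWWWWW
WWWWWKWW
WWWWWWWW
After op 3 paint(4,4,W):
WWBBWWWW
WWBBWWWW
WWBBWWWW
YWWWWWWW
WWWWWKWW
WWWWWWWW
After op 4 paint(3,0,G):
WWBBWWWW
WWBBWWWW
WWBBWWWW
GWWWWWWW
WWWWWKWW
WWWWWWWW

Answer: WWBBWWWW
WWBBWWWW
WWBBWWWW
GWWWWWWW
WWWWWKWW
WWWWWWWW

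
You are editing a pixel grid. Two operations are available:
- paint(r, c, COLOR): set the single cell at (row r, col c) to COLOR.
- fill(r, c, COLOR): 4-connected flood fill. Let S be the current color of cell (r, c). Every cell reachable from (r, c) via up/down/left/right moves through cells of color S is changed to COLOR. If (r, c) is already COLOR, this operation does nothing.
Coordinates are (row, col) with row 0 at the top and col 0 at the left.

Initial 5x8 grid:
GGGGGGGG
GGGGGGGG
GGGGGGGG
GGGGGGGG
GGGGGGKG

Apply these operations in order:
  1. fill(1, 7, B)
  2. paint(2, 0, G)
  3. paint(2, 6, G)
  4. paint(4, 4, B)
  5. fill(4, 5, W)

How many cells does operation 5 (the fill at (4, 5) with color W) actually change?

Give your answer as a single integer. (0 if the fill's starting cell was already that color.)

After op 1 fill(1,7,B) [39 cells changed]:
BBBBBBBB
BBBBBBBB
BBBBBBBB
BBBBBBBB
BBBBBBKB
After op 2 paint(2,0,G):
BBBBBBBB
BBBBBBBB
GBBBBBBB
BBBBBBBB
BBBBBBKB
After op 3 paint(2,6,G):
BBBBBBBB
BBBBBBBB
GBBBBBGB
BBBBBBBB
BBBBBBKB
After op 4 paint(4,4,B):
BBBBBBBB
BBBBBBBB
GBBBBBGB
BBBBBBBB
BBBBBBKB
After op 5 fill(4,5,W) [37 cells changed]:
WWWWWWWW
WWWWWWWW
GWWWWWGW
WWWWWWWW
WWWWWWKW

Answer: 37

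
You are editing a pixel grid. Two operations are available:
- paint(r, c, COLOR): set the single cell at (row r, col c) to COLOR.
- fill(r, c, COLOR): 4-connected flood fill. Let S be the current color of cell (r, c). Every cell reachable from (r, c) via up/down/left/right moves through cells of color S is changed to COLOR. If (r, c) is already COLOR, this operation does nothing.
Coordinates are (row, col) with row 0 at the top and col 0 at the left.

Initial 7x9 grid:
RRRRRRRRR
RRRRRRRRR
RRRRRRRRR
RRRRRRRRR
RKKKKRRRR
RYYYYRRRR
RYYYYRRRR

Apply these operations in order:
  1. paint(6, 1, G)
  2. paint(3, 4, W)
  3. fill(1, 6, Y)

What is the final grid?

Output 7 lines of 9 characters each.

Answer: YYYYYYYYY
YYYYYYYYY
YYYYYYYYY
YYYYWYYYY
YKKKKYYYY
YYYYYYYYY
YGYYYYYYY

Derivation:
After op 1 paint(6,1,G):
RRRRRRRRR
RRRRRRRRR
RRRRRRRRR
RRRRRRRRR
RKKKKRRRR
RYYYYRRRR
RGYYYRRRR
After op 2 paint(3,4,W):
RRRRRRRRR
RRRRRRRRR
RRRRRRRRR
RRRRWRRRR
RKKKKRRRR
RYYYYRRRR
RGYYYRRRR
After op 3 fill(1,6,Y) [50 cells changed]:
YYYYYYYYY
YYYYYYYYY
YYYYYYYYY
YYYYWYYYY
YKKKKYYYY
YYYYYYYYY
YGYYYYYYY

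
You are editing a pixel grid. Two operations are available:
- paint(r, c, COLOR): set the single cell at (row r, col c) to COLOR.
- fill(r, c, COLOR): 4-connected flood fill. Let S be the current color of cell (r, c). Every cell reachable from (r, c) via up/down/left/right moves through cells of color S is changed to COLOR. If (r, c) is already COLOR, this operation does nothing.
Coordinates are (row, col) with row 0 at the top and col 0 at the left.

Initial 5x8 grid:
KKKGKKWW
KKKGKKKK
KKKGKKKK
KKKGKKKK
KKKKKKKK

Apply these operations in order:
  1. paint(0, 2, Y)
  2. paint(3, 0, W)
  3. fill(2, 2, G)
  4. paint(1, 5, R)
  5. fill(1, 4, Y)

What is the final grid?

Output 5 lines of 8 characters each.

After op 1 paint(0,2,Y):
KKYGKKWW
KKKGKKKK
KKKGKKKK
KKKGKKKK
KKKKKKKK
After op 2 paint(3,0,W):
KKYGKKWW
KKKGKKKK
KKKGKKKK
WKKGKKKK
KKKKKKKK
After op 3 fill(2,2,G) [32 cells changed]:
GGYGGGWW
GGGGGGGG
GGGGGGGG
WGGGGGGG
GGGGGGGG
After op 4 paint(1,5,R):
GGYGGGWW
GGGGGRGG
GGGGGGGG
WGGGGGGG
GGGGGGGG
After op 5 fill(1,4,Y) [35 cells changed]:
YYYYYYWW
YYYYYRYY
YYYYYYYY
WYYYYYYY
YYYYYYYY

Answer: YYYYYYWW
YYYYYRYY
YYYYYYYY
WYYYYYYY
YYYYYYYY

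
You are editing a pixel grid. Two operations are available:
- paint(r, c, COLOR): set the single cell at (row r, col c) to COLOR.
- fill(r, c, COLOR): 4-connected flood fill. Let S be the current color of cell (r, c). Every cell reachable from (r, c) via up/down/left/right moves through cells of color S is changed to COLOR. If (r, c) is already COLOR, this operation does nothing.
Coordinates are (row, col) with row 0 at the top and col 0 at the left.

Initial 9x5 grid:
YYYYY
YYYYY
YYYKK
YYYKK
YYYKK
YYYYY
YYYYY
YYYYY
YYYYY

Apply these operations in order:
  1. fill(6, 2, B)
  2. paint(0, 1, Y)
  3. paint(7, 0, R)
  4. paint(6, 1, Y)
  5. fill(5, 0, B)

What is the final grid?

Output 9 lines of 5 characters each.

After op 1 fill(6,2,B) [39 cells changed]:
BBBBB
BBBBB
BBBKK
BBBKK
BBBKK
BBBBB
BBBBB
BBBBB
BBBBB
After op 2 paint(0,1,Y):
BYBBB
BBBBB
BBBKK
BBBKK
BBBKK
BBBBB
BBBBB
BBBBB
BBBBB
After op 3 paint(7,0,R):
BYBBB
BBBBB
BBBKK
BBBKK
BBBKK
BBBBB
BBBBB
RBBBB
BBBBB
After op 4 paint(6,1,Y):
BYBBB
BBBBB
BBBKK
BBBKK
BBBKK
BBBBB
BYBBB
RBBBB
BBBBB
After op 5 fill(5,0,B) [0 cells changed]:
BYBBB
BBBBB
BBBKK
BBBKK
BBBKK
BBBBB
BYBBB
RBBBB
BBBBB

Answer: BYBBB
BBBBB
BBBKK
BBBKK
BBBKK
BBBBB
BYBBB
RBBBB
BBBBB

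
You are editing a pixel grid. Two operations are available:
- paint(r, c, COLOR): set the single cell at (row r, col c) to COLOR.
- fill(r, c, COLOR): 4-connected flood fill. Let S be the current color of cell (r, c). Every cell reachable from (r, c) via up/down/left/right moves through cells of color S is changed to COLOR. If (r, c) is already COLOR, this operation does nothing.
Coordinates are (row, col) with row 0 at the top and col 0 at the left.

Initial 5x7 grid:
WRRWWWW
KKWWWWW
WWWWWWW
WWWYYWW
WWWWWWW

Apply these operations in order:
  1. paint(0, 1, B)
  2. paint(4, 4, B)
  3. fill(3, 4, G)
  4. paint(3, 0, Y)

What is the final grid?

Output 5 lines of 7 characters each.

Answer: WBRWWWW
KKWWWWW
WWWWWWW
YWWGGWW
WWWWBWW

Derivation:
After op 1 paint(0,1,B):
WBRWWWW
KKWWWWW
WWWWWWW
WWWYYWW
WWWWWWW
After op 2 paint(4,4,B):
WBRWWWW
KKWWWWW
WWWWWWW
WWWYYWW
WWWWBWW
After op 3 fill(3,4,G) [2 cells changed]:
WBRWWWW
KKWWWWW
WWWWWWW
WWWGGWW
WWWWBWW
After op 4 paint(3,0,Y):
WBRWWWW
KKWWWWW
WWWWWWW
YWWGGWW
WWWWBWW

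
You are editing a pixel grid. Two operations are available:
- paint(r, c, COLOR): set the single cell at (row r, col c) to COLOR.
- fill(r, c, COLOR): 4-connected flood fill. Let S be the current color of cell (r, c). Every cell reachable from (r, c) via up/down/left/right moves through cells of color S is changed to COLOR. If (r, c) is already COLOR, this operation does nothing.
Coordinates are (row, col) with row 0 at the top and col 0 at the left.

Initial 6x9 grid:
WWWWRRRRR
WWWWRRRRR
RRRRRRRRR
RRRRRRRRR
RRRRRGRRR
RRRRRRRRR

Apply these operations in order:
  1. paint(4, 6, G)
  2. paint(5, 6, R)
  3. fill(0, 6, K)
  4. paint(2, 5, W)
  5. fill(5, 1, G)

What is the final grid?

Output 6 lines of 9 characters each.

After op 1 paint(4,6,G):
WWWWRRRRR
WWWWRRRRR
RRRRRRRRR
RRRRRRRRR
RRRRRGGRR
RRRRRRRRR
After op 2 paint(5,6,R):
WWWWRRRRR
WWWWRRRRR
RRRRRRRRR
RRRRRRRRR
RRRRRGGRR
RRRRRRRRR
After op 3 fill(0,6,K) [44 cells changed]:
WWWWKKKKK
WWWWKKKKK
KKKKKKKKK
KKKKKKKKK
KKKKKGGKK
KKKKKKKKK
After op 4 paint(2,5,W):
WWWWKKKKK
WWWWKKKKK
KKKKKWKKK
KKKKKKKKK
KKKKKGGKK
KKKKKKKKK
After op 5 fill(5,1,G) [43 cells changed]:
WWWWGGGGG
WWWWGGGGG
GGGGGWGGG
GGGGGGGGG
GGGGGGGGG
GGGGGGGGG

Answer: WWWWGGGGG
WWWWGGGGG
GGGGGWGGG
GGGGGGGGG
GGGGGGGGG
GGGGGGGGG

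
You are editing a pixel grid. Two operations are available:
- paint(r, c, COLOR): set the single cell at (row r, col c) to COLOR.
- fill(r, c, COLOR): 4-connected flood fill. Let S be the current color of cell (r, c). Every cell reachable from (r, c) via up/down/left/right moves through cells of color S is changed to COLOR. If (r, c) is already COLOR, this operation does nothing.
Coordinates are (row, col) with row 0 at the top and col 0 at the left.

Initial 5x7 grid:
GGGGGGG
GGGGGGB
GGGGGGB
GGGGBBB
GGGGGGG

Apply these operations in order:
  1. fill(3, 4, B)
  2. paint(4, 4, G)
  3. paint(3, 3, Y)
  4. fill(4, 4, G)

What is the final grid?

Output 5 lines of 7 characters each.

After op 1 fill(3,4,B) [0 cells changed]:
GGGGGGG
GGGGGGB
GGGGGGB
GGGGBBB
GGGGGGG
After op 2 paint(4,4,G):
GGGGGGG
GGGGGGB
GGGGGGB
GGGGBBB
GGGGGGG
After op 3 paint(3,3,Y):
GGGGGGG
GGGGGGB
GGGGGGB
GGGYBBB
GGGGGGG
After op 4 fill(4,4,G) [0 cells changed]:
GGGGGGG
GGGGGGB
GGGGGGB
GGGYBBB
GGGGGGG

Answer: GGGGGGG
GGGGGGB
GGGGGGB
GGGYBBB
GGGGGGG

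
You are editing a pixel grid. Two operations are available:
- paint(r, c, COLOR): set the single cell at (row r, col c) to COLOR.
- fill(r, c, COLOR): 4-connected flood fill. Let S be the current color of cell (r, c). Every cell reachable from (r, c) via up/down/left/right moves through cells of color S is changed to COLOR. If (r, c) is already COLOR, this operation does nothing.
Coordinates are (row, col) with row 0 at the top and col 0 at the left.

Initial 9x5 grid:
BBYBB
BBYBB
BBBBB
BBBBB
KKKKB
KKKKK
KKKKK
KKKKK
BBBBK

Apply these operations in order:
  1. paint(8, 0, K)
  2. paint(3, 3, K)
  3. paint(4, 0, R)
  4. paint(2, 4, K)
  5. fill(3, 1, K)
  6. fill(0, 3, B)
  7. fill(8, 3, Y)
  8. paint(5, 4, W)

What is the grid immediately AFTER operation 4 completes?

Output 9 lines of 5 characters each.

After op 1 paint(8,0,K):
BBYBB
BBYBB
BBBBB
BBBBB
KKKKB
KKKKK
KKKKK
KKKKK
KBBBK
After op 2 paint(3,3,K):
BBYBB
BBYBB
BBBBB
BBBKB
KKKKB
KKKKK
KKKKK
KKKKK
KBBBK
After op 3 paint(4,0,R):
BBYBB
BBYBB
BBBBB
BBBKB
RKKKB
KKKKK
KKKKK
KKKKK
KBBBK
After op 4 paint(2,4,K):
BBYBB
BBYBB
BBBBK
BBBKB
RKKKB
KKKKK
KKKKK
KKKKK
KBBBK

Answer: BBYBB
BBYBB
BBBBK
BBBKB
RKKKB
KKKKK
KKKKK
KKKKK
KBBBK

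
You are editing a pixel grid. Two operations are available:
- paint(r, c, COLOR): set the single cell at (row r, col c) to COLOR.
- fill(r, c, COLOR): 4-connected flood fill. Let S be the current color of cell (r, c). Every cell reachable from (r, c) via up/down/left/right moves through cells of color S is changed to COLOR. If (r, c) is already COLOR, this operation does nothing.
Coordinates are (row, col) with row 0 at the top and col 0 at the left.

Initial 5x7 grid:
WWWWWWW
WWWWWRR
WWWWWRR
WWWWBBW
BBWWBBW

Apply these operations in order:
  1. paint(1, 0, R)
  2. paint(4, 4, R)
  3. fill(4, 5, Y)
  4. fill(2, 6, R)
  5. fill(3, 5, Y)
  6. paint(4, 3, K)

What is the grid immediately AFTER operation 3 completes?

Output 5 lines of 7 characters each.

Answer: WWWWWWW
RWWWWRR
WWWWWRR
WWWWYYW
BBWWRYW

Derivation:
After op 1 paint(1,0,R):
WWWWWWW
RWWWWRR
WWWWWRR
WWWWBBW
BBWWBBW
After op 2 paint(4,4,R):
WWWWWWW
RWWWWRR
WWWWWRR
WWWWBBW
BBWWRBW
After op 3 fill(4,5,Y) [3 cells changed]:
WWWWWWW
RWWWWRR
WWWWWRR
WWWWYYW
BBWWRYW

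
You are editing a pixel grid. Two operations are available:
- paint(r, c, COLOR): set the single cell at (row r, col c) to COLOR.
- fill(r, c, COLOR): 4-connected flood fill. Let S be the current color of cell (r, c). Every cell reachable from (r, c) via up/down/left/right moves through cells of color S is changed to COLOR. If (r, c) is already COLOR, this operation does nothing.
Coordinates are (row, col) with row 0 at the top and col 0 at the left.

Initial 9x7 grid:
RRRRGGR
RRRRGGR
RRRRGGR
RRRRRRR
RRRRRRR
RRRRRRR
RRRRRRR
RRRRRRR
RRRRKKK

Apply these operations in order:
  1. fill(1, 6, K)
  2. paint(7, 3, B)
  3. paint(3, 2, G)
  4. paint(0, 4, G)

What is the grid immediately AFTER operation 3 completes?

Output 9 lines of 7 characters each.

Answer: KKKKGGK
KKKKGGK
KKKKGGK
KKGKKKK
KKKKKKK
KKKKKKK
KKKKKKK
KKKBKKK
KKKKKKK

Derivation:
After op 1 fill(1,6,K) [54 cells changed]:
KKKKGGK
KKKKGGK
KKKKGGK
KKKKKKK
KKKKKKK
KKKKKKK
KKKKKKK
KKKKKKK
KKKKKKK
After op 2 paint(7,3,B):
KKKKGGK
KKKKGGK
KKKKGGK
KKKKKKK
KKKKKKK
KKKKKKK
KKKKKKK
KKKBKKK
KKKKKKK
After op 3 paint(3,2,G):
KKKKGGK
KKKKGGK
KKKKGGK
KKGKKKK
KKKKKKK
KKKKKKK
KKKKKKK
KKKBKKK
KKKKKKK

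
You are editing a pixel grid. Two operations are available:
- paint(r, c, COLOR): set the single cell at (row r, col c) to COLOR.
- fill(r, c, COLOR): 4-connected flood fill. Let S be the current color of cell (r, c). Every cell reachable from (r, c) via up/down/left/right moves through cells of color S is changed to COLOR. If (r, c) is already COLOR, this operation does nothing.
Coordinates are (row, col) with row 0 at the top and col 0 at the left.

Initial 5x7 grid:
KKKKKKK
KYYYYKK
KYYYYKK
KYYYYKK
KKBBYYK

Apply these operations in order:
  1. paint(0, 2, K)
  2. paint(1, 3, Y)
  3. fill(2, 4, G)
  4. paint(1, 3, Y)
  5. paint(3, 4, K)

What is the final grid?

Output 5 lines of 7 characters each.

After op 1 paint(0,2,K):
KKKKKKK
KYYYYKK
KYYYYKK
KYYYYKK
KKBBYYK
After op 2 paint(1,3,Y):
KKKKKKK
KYYYYKK
KYYYYKK
KYYYYKK
KKBBYYK
After op 3 fill(2,4,G) [14 cells changed]:
KKKKKKK
KGGGGKK
KGGGGKK
KGGGGKK
KKBBGGK
After op 4 paint(1,3,Y):
KKKKKKK
KGGYGKK
KGGGGKK
KGGGGKK
KKBBGGK
After op 5 paint(3,4,K):
KKKKKKK
KGGYGKK
KGGGGKK
KGGGKKK
KKBBGGK

Answer: KKKKKKK
KGGYGKK
KGGGGKK
KGGGKKK
KKBBGGK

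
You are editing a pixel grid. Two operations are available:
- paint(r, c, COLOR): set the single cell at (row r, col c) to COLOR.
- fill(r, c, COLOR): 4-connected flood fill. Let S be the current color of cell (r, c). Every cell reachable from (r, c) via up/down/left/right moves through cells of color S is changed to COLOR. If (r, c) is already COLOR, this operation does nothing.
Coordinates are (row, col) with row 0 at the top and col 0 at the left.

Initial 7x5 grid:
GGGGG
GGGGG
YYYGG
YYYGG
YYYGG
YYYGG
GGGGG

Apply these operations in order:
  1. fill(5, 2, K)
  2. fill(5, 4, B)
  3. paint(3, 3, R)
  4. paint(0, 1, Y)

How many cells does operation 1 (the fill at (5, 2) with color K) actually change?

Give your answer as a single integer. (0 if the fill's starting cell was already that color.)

Answer: 12

Derivation:
After op 1 fill(5,2,K) [12 cells changed]:
GGGGG
GGGGG
KKKGG
KKKGG
KKKGG
KKKGG
GGGGG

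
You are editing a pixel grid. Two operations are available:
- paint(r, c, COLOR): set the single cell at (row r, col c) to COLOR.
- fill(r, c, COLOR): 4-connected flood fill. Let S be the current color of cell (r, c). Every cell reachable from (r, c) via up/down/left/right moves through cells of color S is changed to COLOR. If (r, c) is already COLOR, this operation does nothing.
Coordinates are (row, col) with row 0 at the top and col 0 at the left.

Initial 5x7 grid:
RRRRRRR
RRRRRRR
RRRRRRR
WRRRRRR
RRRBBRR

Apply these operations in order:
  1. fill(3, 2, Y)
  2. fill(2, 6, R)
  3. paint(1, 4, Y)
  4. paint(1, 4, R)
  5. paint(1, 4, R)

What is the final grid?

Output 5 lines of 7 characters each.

After op 1 fill(3,2,Y) [32 cells changed]:
YYYYYYY
YYYYYYY
YYYYYYY
WYYYYYY
YYYBBYY
After op 2 fill(2,6,R) [32 cells changed]:
RRRRRRR
RRRRRRR
RRRRRRR
WRRRRRR
RRRBBRR
After op 3 paint(1,4,Y):
RRRRRRR
RRRRYRR
RRRRRRR
WRRRRRR
RRRBBRR
After op 4 paint(1,4,R):
RRRRRRR
RRRRRRR
RRRRRRR
WRRRRRR
RRRBBRR
After op 5 paint(1,4,R):
RRRRRRR
RRRRRRR
RRRRRRR
WRRRRRR
RRRBBRR

Answer: RRRRRRR
RRRRRRR
RRRRRRR
WRRRRRR
RRRBBRR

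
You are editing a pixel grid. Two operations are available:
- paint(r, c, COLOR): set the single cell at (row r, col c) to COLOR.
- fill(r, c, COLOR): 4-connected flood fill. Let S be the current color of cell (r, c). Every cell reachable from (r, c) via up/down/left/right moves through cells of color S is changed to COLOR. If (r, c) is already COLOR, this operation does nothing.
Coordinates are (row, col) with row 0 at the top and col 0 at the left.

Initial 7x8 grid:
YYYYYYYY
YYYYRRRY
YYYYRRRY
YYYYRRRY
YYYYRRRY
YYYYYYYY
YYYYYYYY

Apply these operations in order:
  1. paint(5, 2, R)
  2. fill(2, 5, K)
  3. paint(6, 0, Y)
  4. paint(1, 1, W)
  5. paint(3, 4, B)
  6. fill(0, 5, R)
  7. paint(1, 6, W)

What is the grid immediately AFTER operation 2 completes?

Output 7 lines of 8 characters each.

After op 1 paint(5,2,R):
YYYYYYYY
YYYYRRRY
YYYYRRRY
YYYYRRRY
YYYYRRRY
YYRYYYYY
YYYYYYYY
After op 2 fill(2,5,K) [12 cells changed]:
YYYYYYYY
YYYYKKKY
YYYYKKKY
YYYYKKKY
YYYYKKKY
YYRYYYYY
YYYYYYYY

Answer: YYYYYYYY
YYYYKKKY
YYYYKKKY
YYYYKKKY
YYYYKKKY
YYRYYYYY
YYYYYYYY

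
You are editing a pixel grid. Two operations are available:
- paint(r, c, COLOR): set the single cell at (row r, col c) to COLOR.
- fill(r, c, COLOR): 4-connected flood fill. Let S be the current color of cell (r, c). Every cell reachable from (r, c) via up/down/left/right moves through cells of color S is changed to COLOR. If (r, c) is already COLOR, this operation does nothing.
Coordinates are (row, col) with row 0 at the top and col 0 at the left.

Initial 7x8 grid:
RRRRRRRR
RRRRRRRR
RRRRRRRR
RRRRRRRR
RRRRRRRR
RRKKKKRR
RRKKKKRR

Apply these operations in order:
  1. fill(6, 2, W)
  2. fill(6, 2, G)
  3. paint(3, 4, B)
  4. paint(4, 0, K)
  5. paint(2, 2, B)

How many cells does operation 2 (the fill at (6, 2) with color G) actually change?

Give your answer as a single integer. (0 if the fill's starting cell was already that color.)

Answer: 8

Derivation:
After op 1 fill(6,2,W) [8 cells changed]:
RRRRRRRR
RRRRRRRR
RRRRRRRR
RRRRRRRR
RRRRRRRR
RRWWWWRR
RRWWWWRR
After op 2 fill(6,2,G) [8 cells changed]:
RRRRRRRR
RRRRRRRR
RRRRRRRR
RRRRRRRR
RRRRRRRR
RRGGGGRR
RRGGGGRR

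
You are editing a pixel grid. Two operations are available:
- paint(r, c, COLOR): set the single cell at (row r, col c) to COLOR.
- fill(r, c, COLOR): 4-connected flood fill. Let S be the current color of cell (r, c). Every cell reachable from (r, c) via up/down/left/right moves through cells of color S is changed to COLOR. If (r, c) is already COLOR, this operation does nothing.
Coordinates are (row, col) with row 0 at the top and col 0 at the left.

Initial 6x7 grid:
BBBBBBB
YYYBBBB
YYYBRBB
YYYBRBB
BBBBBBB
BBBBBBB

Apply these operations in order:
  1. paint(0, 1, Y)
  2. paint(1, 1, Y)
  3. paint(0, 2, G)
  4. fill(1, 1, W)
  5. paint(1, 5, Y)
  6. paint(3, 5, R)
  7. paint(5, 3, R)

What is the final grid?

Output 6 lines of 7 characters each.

Answer: BWGBBBB
WWWBBYB
WWWBRBB
WWWBRRB
BBBBBBB
BBBRBBB

Derivation:
After op 1 paint(0,1,Y):
BYBBBBB
YYYBBBB
YYYBRBB
YYYBRBB
BBBBBBB
BBBBBBB
After op 2 paint(1,1,Y):
BYBBBBB
YYYBBBB
YYYBRBB
YYYBRBB
BBBBBBB
BBBBBBB
After op 3 paint(0,2,G):
BYGBBBB
YYYBBBB
YYYBRBB
YYYBRBB
BBBBBBB
BBBBBBB
After op 4 fill(1,1,W) [10 cells changed]:
BWGBBBB
WWWBBBB
WWWBRBB
WWWBRBB
BBBBBBB
BBBBBBB
After op 5 paint(1,5,Y):
BWGBBBB
WWWBBYB
WWWBRBB
WWWBRBB
BBBBBBB
BBBBBBB
After op 6 paint(3,5,R):
BWGBBBB
WWWBBYB
WWWBRBB
WWWBRRB
BBBBBBB
BBBBBBB
After op 7 paint(5,3,R):
BWGBBBB
WWWBBYB
WWWBRBB
WWWBRRB
BBBBBBB
BBBRBBB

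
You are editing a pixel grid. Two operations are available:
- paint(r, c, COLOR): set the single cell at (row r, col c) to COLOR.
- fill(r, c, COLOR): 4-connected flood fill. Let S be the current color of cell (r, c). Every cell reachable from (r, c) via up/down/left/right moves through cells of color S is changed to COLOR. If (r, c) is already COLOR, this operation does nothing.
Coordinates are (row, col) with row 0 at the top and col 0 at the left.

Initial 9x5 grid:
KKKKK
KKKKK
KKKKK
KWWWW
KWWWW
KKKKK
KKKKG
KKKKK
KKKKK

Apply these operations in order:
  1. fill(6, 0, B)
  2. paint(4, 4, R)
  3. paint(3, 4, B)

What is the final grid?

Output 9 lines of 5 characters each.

Answer: BBBBB
BBBBB
BBBBB
BWWWB
BWWWR
BBBBB
BBBBG
BBBBB
BBBBB

Derivation:
After op 1 fill(6,0,B) [36 cells changed]:
BBBBB
BBBBB
BBBBB
BWWWW
BWWWW
BBBBB
BBBBG
BBBBB
BBBBB
After op 2 paint(4,4,R):
BBBBB
BBBBB
BBBBB
BWWWW
BWWWR
BBBBB
BBBBG
BBBBB
BBBBB
After op 3 paint(3,4,B):
BBBBB
BBBBB
BBBBB
BWWWB
BWWWR
BBBBB
BBBBG
BBBBB
BBBBB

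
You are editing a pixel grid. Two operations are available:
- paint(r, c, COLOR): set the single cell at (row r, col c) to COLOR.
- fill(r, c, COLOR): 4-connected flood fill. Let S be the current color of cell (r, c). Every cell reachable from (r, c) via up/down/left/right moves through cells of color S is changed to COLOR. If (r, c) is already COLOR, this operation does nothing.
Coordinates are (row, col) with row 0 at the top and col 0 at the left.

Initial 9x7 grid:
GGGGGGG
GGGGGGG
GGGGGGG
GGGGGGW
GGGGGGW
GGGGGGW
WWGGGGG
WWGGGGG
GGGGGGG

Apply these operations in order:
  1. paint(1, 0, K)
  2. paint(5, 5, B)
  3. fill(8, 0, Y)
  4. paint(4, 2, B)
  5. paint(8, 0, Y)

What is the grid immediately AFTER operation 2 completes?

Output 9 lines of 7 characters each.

Answer: GGGGGGG
KGGGGGG
GGGGGGG
GGGGGGW
GGGGGGW
GGGGGBW
WWGGGGG
WWGGGGG
GGGGGGG

Derivation:
After op 1 paint(1,0,K):
GGGGGGG
KGGGGGG
GGGGGGG
GGGGGGW
GGGGGGW
GGGGGGW
WWGGGGG
WWGGGGG
GGGGGGG
After op 2 paint(5,5,B):
GGGGGGG
KGGGGGG
GGGGGGG
GGGGGGW
GGGGGGW
GGGGGBW
WWGGGGG
WWGGGGG
GGGGGGG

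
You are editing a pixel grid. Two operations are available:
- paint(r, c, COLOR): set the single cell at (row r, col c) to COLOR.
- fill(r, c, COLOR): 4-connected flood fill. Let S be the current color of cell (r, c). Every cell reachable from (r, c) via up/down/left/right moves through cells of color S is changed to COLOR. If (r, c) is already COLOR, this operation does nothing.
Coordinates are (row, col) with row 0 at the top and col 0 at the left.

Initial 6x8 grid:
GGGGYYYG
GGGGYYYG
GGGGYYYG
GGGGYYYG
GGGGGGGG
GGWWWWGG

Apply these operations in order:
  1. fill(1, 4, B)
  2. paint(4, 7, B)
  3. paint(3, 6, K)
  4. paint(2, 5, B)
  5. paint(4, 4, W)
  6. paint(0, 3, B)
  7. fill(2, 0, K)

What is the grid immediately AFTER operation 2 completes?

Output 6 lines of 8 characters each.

Answer: GGGGBBBG
GGGGBBBG
GGGGBBBG
GGGGBBBG
GGGGGGGB
GGWWWWGG

Derivation:
After op 1 fill(1,4,B) [12 cells changed]:
GGGGBBBG
GGGGBBBG
GGGGBBBG
GGGGBBBG
GGGGGGGG
GGWWWWGG
After op 2 paint(4,7,B):
GGGGBBBG
GGGGBBBG
GGGGBBBG
GGGGBBBG
GGGGGGGB
GGWWWWGG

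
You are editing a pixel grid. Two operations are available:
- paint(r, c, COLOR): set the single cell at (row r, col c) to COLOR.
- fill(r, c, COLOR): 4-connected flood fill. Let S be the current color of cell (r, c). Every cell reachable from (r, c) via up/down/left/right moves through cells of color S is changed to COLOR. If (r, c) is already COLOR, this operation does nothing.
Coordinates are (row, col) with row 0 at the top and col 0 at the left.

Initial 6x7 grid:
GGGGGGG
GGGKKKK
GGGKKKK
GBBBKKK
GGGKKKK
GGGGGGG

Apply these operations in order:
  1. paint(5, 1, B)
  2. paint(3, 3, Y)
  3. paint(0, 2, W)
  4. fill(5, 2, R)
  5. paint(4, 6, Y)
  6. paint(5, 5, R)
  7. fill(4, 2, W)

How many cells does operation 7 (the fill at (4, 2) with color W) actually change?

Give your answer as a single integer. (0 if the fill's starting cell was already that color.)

After op 1 paint(5,1,B):
GGGGGGG
GGGKKKK
GGGKKKK
GBBBKKK
GGGKKKK
GBGGGGG
After op 2 paint(3,3,Y):
GGGGGGG
GGGKKKK
GGGKKKK
GBBYKKK
GGGKKKK
GBGGGGG
After op 3 paint(0,2,W):
GGWGGGG
GGGKKKK
GGGKKKK
GBBYKKK
GGGKKKK
GBGGGGG
After op 4 fill(5,2,R) [18 cells changed]:
RRWGGGG
RRRKKKK
RRRKKKK
RBBYKKK
RRRKKKK
RBRRRRR
After op 5 paint(4,6,Y):
RRWGGGG
RRRKKKK
RRRKKKK
RBBYKKK
RRRKKKY
RBRRRRR
After op 6 paint(5,5,R):
RRWGGGG
RRRKKKK
RRRKKKK
RBBYKKK
RRRKKKY
RBRRRRR
After op 7 fill(4,2,W) [18 cells changed]:
WWWGGGG
WWWKKKK
WWWKKKK
WBBYKKK
WWWKKKY
WBWWWWW

Answer: 18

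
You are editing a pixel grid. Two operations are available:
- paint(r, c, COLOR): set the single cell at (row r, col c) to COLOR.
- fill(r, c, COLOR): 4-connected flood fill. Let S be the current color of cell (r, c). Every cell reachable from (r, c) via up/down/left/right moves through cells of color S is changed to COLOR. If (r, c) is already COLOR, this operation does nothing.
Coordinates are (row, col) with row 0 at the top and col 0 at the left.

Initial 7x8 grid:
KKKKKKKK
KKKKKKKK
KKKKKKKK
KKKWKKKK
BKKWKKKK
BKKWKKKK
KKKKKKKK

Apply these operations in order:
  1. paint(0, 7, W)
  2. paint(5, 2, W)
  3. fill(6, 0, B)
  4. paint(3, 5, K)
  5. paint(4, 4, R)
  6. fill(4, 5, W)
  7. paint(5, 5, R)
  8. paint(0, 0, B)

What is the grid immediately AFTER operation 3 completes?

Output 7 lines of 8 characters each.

Answer: BBBBBBBW
BBBBBBBB
BBBBBBBB
BBBWBBBB
BBBWBBBB
BBWWBBBB
BBBBBBBB

Derivation:
After op 1 paint(0,7,W):
KKKKKKKW
KKKKKKKK
KKKKKKKK
KKKWKKKK
BKKWKKKK
BKKWKKKK
KKKKKKKK
After op 2 paint(5,2,W):
KKKKKKKW
KKKKKKKK
KKKKKKKK
KKKWKKKK
BKKWKKKK
BKWWKKKK
KKKKKKKK
After op 3 fill(6,0,B) [49 cells changed]:
BBBBBBBW
BBBBBBBB
BBBBBBBB
BBBWBBBB
BBBWBBBB
BBWWBBBB
BBBBBBBB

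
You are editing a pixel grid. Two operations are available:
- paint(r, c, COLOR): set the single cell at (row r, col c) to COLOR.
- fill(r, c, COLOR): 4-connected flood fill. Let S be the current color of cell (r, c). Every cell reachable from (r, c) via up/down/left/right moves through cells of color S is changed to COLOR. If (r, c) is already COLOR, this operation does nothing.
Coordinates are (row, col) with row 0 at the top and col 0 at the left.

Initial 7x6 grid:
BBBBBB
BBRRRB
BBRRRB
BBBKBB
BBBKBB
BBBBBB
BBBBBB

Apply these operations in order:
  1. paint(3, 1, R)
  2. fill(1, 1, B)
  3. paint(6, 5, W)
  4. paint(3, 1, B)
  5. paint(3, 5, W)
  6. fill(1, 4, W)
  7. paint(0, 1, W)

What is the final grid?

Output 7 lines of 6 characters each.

Answer: BWBBBB
BBWWWB
BBWWWB
BBBKBW
BBBKBB
BBBBBB
BBBBBW

Derivation:
After op 1 paint(3,1,R):
BBBBBB
BBRRRB
BBRRRB
BRBKBB
BBBKBB
BBBBBB
BBBBBB
After op 2 fill(1,1,B) [0 cells changed]:
BBBBBB
BBRRRB
BBRRRB
BRBKBB
BBBKBB
BBBBBB
BBBBBB
After op 3 paint(6,5,W):
BBBBBB
BBRRRB
BBRRRB
BRBKBB
BBBKBB
BBBBBB
BBBBBW
After op 4 paint(3,1,B):
BBBBBB
BBRRRB
BBRRRB
BBBKBB
BBBKBB
BBBBBB
BBBBBW
After op 5 paint(3,5,W):
BBBBBB
BBRRRB
BBRRRB
BBBKBW
BBBKBB
BBBBBB
BBBBBW
After op 6 fill(1,4,W) [6 cells changed]:
BBBBBB
BBWWWB
BBWWWB
BBBKBW
BBBKBB
BBBBBB
BBBBBW
After op 7 paint(0,1,W):
BWBBBB
BBWWWB
BBWWWB
BBBKBW
BBBKBB
BBBBBB
BBBBBW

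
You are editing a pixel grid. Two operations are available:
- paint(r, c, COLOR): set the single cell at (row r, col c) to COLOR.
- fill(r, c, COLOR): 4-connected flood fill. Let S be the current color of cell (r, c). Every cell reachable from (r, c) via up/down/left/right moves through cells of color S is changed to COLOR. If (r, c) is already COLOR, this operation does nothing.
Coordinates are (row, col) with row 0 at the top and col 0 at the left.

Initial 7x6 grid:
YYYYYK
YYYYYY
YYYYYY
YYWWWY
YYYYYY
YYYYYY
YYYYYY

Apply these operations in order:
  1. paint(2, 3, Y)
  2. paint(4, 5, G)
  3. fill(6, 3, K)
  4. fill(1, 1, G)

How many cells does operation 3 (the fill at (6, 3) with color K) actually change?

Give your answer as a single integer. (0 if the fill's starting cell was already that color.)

Answer: 37

Derivation:
After op 1 paint(2,3,Y):
YYYYYK
YYYYYY
YYYYYY
YYWWWY
YYYYYY
YYYYYY
YYYYYY
After op 2 paint(4,5,G):
YYYYYK
YYYYYY
YYYYYY
YYWWWY
YYYYYG
YYYYYY
YYYYYY
After op 3 fill(6,3,K) [37 cells changed]:
KKKKKK
KKKKKK
KKKKKK
KKWWWK
KKKKKG
KKKKKK
KKKKKK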